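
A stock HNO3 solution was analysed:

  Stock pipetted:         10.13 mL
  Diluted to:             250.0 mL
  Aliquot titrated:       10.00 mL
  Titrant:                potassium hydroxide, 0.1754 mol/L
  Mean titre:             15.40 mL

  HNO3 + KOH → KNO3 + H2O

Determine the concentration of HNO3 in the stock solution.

n(KOH) = 0.01540 × 0.1754 = 2.701 × 10^-3 mol
n(HNO3) in the aliquot = 2.701 × 10^-3 mol (1:1 ratio)
[HNO3]_dilute = 2.701 × 10^-3 / 0.01000 = 0.2701 mol/L
Dilution factor = 250.0 / 10.13 = 24.68
[HNO3]_stock = 0.2701 × 24.68 = 6.666 mol/L

6.666 mol/L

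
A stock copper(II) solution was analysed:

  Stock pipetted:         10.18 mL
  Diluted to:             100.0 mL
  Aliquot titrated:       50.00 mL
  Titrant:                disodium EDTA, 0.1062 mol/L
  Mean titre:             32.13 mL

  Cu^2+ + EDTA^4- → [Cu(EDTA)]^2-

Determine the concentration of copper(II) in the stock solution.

0.6704 mol/L

n(EDTA) = 0.03213 × 0.1062 = 3.412 × 10^-3 mol
n(Cu2+) in the aliquot = 3.412 × 10^-3 mol (1:1 ratio)
[Cu2+]_dilute = 3.412 × 10^-3 / 0.05000 = 0.06824 mol/L
Dilution factor = 100.0 / 10.18 = 9.823
[Cu2+]_stock = 0.06824 × 9.823 = 0.6704 mol/L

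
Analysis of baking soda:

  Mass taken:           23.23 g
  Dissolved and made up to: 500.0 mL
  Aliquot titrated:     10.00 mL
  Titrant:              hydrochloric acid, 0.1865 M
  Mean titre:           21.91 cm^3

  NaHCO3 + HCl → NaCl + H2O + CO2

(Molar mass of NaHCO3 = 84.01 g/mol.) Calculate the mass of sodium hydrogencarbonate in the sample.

17.16 g

n(HCl) per titration = 0.02191 × 0.1865 = 4.086 × 10^-3 mol
n(NaHCO3) in each aliquot = 4.086 × 10^-3 mol (1:1 ratio)
n(NaHCO3) in the whole flask = 4.086 × 10^-3 × 500.0/10.00 = 0.2043 mol
mass of NaHCO3 = 0.2043 × 84.01 = 17.16 g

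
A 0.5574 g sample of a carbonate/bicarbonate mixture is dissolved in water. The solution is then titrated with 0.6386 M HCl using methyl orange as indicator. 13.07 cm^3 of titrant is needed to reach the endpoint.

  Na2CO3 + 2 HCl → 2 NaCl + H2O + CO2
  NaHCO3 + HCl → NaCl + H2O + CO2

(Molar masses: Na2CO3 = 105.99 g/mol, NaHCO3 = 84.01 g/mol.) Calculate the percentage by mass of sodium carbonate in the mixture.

n(HCl) = 0.01307 × 0.6386 = 8.347 × 10^-3 mol
Let x = n(Na2CO3), y = n(NaHCO3).
Titrant: 2x + 1y = 8.347 × 10^-3;  mass: 105.99x + 84.01y = 0.5574
Solving, x = 2.318 × 10^-3 mol, y = 3.710 × 10^-3 mol
mass of Na2CO3 = 2.318 × 10^-3 × 105.99 = 0.2457 g
% Na2CO3 = 0.2457 / 0.5574 × 100 = 44.08 %

44.08 %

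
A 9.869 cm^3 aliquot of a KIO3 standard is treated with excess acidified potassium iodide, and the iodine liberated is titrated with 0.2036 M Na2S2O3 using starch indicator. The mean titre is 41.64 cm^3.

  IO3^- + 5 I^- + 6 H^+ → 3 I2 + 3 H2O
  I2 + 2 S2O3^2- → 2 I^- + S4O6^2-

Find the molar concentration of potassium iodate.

0.1432 M

n(S2O3^2-) = 0.04164 × 0.2036 = 8.478 × 10^-3 mol
n(I2) = n(S2O3^2-)/2 = 4.239 × 10^-3 mol
From the 1:3 ratio, n(IO3^-) in the aliquot = 1/3 × 4.239 × 10^-3 = 1.413 × 10^-3 mol
[IO3^-] = 1.413 × 10^-3 / 0.009869 = 0.1432 mol/L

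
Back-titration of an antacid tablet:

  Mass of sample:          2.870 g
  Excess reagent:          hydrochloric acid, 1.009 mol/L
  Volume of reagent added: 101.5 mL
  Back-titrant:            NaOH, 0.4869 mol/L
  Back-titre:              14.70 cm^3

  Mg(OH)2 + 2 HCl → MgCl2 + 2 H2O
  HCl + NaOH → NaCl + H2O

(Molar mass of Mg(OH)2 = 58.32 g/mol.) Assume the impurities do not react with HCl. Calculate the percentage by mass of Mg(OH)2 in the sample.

n(HCl) added = 0.1015 × 1.009 = 0.1024 mol
n(NaOH) used in back-titration = 0.01470 × 0.4869 = 7.157 × 10^-3 mol
n(HCl) left over = 7.157 × 10^-3 mol (1:1 ratio)
n(HCl) consumed by analyte = 0.1024 − 7.157 × 10^-3 = 0.09526 mol
From the 1:2 ratio, n(Mg(OH)2) = 1/2 × 0.09526 = 0.04763 mol
mass of Mg(OH)2 = 0.04763 × 58.32 = 2.778 g
% Mg(OH)2 = 2.778 / 2.870 × 100 = 96.78 %

96.78 %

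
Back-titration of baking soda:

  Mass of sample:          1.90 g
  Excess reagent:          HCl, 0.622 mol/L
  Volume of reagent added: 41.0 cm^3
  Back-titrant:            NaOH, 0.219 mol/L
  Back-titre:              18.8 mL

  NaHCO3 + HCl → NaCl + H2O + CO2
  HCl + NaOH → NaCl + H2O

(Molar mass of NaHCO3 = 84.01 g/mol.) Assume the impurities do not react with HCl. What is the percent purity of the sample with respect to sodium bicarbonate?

n(HCl) added = 0.0410 × 0.622 = 0.0255 mol
n(NaOH) used in back-titration = 0.0188 × 0.219 = 4.12 × 10^-3 mol
n(HCl) left over = 4.12 × 10^-3 mol (1:1 ratio)
n(HCl) consumed by analyte = 0.0255 − 4.12 × 10^-3 = 0.0214 mol
n(NaHCO3) = 0.0214 mol (1:1 ratio)
mass of NaHCO3 = 0.0214 × 84.01 = 1.80 g
% NaHCO3 = 1.80 / 1.90 × 100 = 94.6 %

94.6 %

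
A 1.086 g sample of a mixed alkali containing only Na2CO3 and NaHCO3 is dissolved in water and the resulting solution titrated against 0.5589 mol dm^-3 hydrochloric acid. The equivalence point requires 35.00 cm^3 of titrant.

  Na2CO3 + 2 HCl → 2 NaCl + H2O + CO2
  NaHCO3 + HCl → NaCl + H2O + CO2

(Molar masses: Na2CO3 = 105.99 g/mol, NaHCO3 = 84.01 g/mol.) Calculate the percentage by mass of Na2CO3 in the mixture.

n(HCl) = 0.03500 × 0.5589 = 0.01956 mol
Let x = n(Na2CO3), y = n(NaHCO3).
Titrant: 2x + 1y = 0.01956;  mass: 105.99x + 84.01y = 1.086
Solving, x = 8.985 × 10^-3 mol, y = 1.591 × 10^-3 mol
mass of Na2CO3 = 8.985 × 10^-3 × 105.99 = 0.9524 g
% Na2CO3 = 0.9524 / 1.086 × 100 = 87.69 %

87.69 %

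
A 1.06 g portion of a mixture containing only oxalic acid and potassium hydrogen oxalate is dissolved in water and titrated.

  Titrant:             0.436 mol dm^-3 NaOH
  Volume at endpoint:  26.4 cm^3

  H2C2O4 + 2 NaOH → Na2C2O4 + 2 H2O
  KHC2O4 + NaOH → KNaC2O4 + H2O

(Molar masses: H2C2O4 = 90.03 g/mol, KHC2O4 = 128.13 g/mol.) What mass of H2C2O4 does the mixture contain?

0.225 g

n(NaOH) = 0.0264 × 0.436 = 0.0115 mol
Let x = n(H2C2O4), y = n(KHC2O4).
Titrant: 2x + 1y = 0.0115;  mass: 90.03x + 128.13y = 1.06
Solving, x = 2.50 × 10^-3 mol, y = 6.52 × 10^-3 mol
mass of H2C2O4 = 2.50 × 10^-3 × 90.03 = 0.225 g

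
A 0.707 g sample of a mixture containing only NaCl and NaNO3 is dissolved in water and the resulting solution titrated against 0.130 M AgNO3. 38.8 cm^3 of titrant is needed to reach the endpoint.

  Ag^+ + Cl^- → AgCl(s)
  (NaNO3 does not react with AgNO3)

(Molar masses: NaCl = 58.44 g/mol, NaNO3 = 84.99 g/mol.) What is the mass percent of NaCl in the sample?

n(AgNO3) = 0.0388 × 0.130 = 5.04 × 10^-3 mol
Let x = n(NaCl), y = n(NaNO3).
Titrant: 1x = 5.04 × 10^-3;  mass: 58.44x + 84.99y = 0.707
Solving, x = 5.04 × 10^-3 mol, y = 4.85 × 10^-3 mol
mass of NaCl = 5.04 × 10^-3 × 58.44 = 0.295 g
% NaCl = 0.295 / 0.707 × 100 = 41.7 %

41.7 %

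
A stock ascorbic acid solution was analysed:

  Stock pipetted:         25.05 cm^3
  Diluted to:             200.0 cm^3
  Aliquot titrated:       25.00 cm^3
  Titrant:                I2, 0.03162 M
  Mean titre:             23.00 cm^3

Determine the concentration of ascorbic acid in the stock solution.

C6H8O6 + I2 → C6H6O6 + 2 HI
n(I2) = 0.02300 × 0.03162 = 7.273 × 10^-4 mol
n(C6H8O6) in the aliquot = 7.273 × 10^-4 mol (1:1 ratio)
[C6H8O6]_dilute = 7.273 × 10^-4 / 0.02500 = 0.02909 mol/L
Dilution factor = 200.0 / 25.05 = 7.984
[C6H8O6]_stock = 0.02909 × 7.984 = 0.2323 mol/L

0.2323 M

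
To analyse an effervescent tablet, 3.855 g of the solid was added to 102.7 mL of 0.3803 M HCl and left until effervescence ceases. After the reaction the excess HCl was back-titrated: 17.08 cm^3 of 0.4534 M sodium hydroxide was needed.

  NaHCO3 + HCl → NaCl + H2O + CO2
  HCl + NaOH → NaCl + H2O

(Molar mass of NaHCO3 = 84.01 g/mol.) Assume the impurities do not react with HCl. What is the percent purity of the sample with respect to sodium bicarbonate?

68.24 %

n(HCl) added = 0.1027 × 0.3803 = 0.03906 mol
n(NaOH) used in back-titration = 0.01708 × 0.4534 = 7.744 × 10^-3 mol
n(HCl) left over = 7.744 × 10^-3 mol (1:1 ratio)
n(HCl) consumed by analyte = 0.03906 − 7.744 × 10^-3 = 0.03131 mol
n(NaHCO3) = 0.03131 mol (1:1 ratio)
mass of NaHCO3 = 0.03131 × 84.01 = 2.631 g
% NaHCO3 = 2.631 / 3.855 × 100 = 68.24 %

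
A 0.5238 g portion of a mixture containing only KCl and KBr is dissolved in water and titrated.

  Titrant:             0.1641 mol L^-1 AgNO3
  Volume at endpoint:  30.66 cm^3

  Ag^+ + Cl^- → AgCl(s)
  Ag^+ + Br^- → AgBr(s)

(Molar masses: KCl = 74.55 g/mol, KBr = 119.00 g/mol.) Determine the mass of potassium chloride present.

n(AgNO3) = 0.03066 × 0.1641 = 5.031 × 10^-3 mol
Let x = n(KCl), y = n(KBr).
Titrant: 1x + 1y = 5.031 × 10^-3;  mass: 74.55x + 119.00y = 0.5238
Solving, x = 1.686 × 10^-3 mol, y = 3.346 × 10^-3 mol
mass of KCl = 1.686 × 10^-3 × 74.55 = 0.1257 g

0.1257 g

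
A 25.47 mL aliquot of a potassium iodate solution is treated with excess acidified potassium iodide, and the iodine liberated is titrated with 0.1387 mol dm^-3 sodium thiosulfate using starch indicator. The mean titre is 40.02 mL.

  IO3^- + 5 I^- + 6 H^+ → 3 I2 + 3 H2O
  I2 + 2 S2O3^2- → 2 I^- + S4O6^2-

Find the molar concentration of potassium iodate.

0.03632 mol/L

n(S2O3^2-) = 0.04002 × 0.1387 = 5.551 × 10^-3 mol
n(I2) = n(S2O3^2-)/2 = 2.775 × 10^-3 mol
From the 1:3 ratio, n(IO3^-) in the aliquot = 1/3 × 2.775 × 10^-3 = 9.251 × 10^-4 mol
[IO3^-] = 9.251 × 10^-4 / 0.02547 = 0.03632 mol/L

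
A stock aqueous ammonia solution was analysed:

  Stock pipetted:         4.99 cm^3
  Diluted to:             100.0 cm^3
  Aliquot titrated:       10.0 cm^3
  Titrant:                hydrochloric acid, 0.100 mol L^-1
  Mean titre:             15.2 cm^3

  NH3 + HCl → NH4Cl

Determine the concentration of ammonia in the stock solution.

n(HCl) = 0.0152 × 0.100 = 1.52 × 10^-3 mol
n(NH3) in the aliquot = 1.52 × 10^-3 mol (1:1 ratio)
[NH3]_dilute = 1.52 × 10^-3 / 0.0100 = 0.152 mol/L
Dilution factor = 100.0 / 4.99 = 20.04
[NH3]_stock = 0.152 × 20.04 = 3.05 mol/L

3.05 mol/L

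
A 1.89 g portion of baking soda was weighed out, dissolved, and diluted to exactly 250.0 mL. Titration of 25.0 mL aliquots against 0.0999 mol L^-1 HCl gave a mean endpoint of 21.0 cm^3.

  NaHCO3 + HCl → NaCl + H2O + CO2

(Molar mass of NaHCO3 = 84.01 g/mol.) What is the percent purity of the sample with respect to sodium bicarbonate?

n(HCl) per titration = 0.0210 × 0.0999 = 2.10 × 10^-3 mol
n(NaHCO3) in each aliquot = 2.10 × 10^-3 mol (1:1 ratio)
n(NaHCO3) in the whole flask = 2.10 × 10^-3 × 250.0/25.0 = 0.0210 mol
mass of NaHCO3 = 0.0210 × 84.01 = 1.76 g
% NaHCO3 = 1.76 / 1.89 × 100 = 93.3 %

93.3 %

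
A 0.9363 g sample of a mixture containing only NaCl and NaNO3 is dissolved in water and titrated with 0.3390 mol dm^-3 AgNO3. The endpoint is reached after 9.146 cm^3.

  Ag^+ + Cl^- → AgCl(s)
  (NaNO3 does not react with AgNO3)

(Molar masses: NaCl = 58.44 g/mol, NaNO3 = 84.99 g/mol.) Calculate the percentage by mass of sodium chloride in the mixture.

19.35 %

n(AgNO3) = 0.009146 × 0.3390 = 3.100 × 10^-3 mol
Let x = n(NaCl), y = n(NaNO3).
Titrant: 1x = 3.100 × 10^-3;  mass: 58.44x + 84.99y = 0.9363
Solving, x = 3.100 × 10^-3 mol, y = 8.885 × 10^-3 mol
mass of NaCl = 3.100 × 10^-3 × 58.44 = 0.1812 g
% NaCl = 0.1812 / 0.9363 × 100 = 19.35 %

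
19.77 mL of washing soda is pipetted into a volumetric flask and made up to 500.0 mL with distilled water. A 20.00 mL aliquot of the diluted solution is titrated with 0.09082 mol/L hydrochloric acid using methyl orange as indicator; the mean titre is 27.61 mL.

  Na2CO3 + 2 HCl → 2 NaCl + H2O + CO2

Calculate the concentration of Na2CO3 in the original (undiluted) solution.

n(HCl) = 0.02761 × 0.09082 = 2.508 × 10^-3 mol
From the 1:2 ratio, n(Na2CO3) in the aliquot = 1/2 × 2.508 × 10^-3 = 1.254 × 10^-3 mol
[Na2CO3]_dilute = 1.254 × 10^-3 / 0.02000 = 0.06269 mol/L
Dilution factor = 500.0 / 19.77 = 25.29
[Na2CO3]_stock = 0.06269 × 25.29 = 1.585 mol/L

1.585 mol/L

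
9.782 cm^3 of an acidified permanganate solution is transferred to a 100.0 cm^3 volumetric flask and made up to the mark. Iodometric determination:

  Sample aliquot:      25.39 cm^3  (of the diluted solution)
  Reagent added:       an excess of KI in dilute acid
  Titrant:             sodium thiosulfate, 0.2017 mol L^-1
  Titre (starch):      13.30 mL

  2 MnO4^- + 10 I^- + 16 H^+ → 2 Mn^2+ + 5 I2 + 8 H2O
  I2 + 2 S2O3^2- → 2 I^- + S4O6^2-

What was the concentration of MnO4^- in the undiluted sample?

n(S2O3^2-) = 0.01330 × 0.2017 = 2.683 × 10^-3 mol
n(I2) = n(S2O3^2-)/2 = 1.341 × 10^-3 mol
From the 2:5 ratio, n(MnO4^-) in the aliquot = 2/5 × 1.341 × 10^-3 = 5.365 × 10^-4 mol
[MnO4^-]_dilute = 5.365 × 10^-4 / 0.02539 = 0.02113 mol/L
[MnO4^-]_original = 0.02113 × 100.0/9.782 = 0.2160 mol/L

0.2160 mol/L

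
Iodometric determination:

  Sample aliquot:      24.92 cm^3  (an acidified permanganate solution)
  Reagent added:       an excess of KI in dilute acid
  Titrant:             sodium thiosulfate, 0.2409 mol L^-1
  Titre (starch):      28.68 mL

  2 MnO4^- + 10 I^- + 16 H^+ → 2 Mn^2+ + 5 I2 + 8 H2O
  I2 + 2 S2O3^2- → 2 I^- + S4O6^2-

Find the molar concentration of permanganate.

n(S2O3^2-) = 0.02868 × 0.2409 = 6.909 × 10^-3 mol
n(I2) = n(S2O3^2-)/2 = 3.455 × 10^-3 mol
From the 2:5 ratio, n(MnO4^-) in the aliquot = 2/5 × 3.455 × 10^-3 = 1.382 × 10^-3 mol
[MnO4^-] = 1.382 × 10^-3 / 0.02492 = 0.05545 mol/L

0.05545 mol/L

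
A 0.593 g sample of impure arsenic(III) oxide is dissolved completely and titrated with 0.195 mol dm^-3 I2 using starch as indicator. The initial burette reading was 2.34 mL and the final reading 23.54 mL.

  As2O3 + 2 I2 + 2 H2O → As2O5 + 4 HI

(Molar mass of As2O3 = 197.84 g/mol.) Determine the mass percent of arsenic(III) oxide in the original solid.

69.0 %

n(I2) = 0.0212 L × 0.195 mol/L = 4.13 × 10^-3 mol
From the 1:2 ratio, n(As2O3) = 1/2 × 4.13 × 10^-3 = 2.07 × 10^-3 mol
mass of As2O3 = 2.07 × 10^-3 × 197.84 g/mol = 0.409 g
% As2O3 = 0.409 / 0.593 × 100 = 69.0 %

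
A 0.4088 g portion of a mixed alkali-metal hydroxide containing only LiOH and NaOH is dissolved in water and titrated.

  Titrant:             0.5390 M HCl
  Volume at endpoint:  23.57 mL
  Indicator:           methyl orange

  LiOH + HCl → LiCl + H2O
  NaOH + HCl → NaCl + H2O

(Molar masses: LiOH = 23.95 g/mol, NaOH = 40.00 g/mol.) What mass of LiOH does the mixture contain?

n(HCl) = 0.02357 × 0.5390 = 0.01270 mol
Let x = n(LiOH), y = n(NaOH).
Titrant: 1x + 1y = 0.01270;  mass: 23.95x + 40.00y = 0.4088
Solving, x = 6.191 × 10^-3 mol, y = 6.513 × 10^-3 mol
mass of LiOH = 6.191 × 10^-3 × 23.95 = 0.1483 g

0.1483 g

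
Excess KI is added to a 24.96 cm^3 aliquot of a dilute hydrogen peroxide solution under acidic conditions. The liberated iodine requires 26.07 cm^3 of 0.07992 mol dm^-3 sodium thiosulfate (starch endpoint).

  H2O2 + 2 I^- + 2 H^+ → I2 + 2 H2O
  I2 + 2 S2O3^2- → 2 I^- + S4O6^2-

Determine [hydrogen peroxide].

0.04174 mol/L

n(S2O3^2-) = 0.02607 × 0.07992 = 2.084 × 10^-3 mol
n(I2) = n(S2O3^2-)/2 = 1.042 × 10^-3 mol
n(H2O2) in the aliquot = 1.042 × 10^-3 mol (1:1 ratio)
[H2O2] = 1.042 × 10^-3 / 0.02496 = 0.04174 mol/L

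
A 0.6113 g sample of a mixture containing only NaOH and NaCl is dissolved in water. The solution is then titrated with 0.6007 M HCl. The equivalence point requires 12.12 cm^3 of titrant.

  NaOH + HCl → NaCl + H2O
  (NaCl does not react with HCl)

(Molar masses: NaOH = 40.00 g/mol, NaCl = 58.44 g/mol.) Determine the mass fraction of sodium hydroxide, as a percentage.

n(HCl) = 0.01212 × 0.6007 = 7.280 × 10^-3 mol
Let x = n(NaOH), y = n(NaCl).
Titrant: 1x = 7.280 × 10^-3;  mass: 40.00x + 58.44y = 0.6113
Solving, x = 7.280 × 10^-3 mol, y = 5.477 × 10^-3 mol
mass of NaOH = 7.280 × 10^-3 × 40.00 = 0.2912 g
% NaOH = 0.2912 / 0.6113 × 100 = 47.64 %

47.64 %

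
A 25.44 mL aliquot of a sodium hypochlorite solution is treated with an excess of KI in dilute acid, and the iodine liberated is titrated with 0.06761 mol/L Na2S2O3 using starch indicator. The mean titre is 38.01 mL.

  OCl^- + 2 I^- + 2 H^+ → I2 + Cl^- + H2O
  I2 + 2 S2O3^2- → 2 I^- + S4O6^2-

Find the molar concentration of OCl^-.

n(S2O3^2-) = 0.03801 × 0.06761 = 2.570 × 10^-3 mol
n(I2) = n(S2O3^2-)/2 = 1.285 × 10^-3 mol
n(OCl^-) in the aliquot = 1.285 × 10^-3 mol (1:1 ratio)
[OCl^-] = 1.285 × 10^-3 / 0.02544 = 0.05051 mol/L

0.05051 mol/L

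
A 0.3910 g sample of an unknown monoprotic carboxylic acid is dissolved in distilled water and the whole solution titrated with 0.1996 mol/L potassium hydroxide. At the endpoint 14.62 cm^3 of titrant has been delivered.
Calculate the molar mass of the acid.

n(KOH) = 0.01462 L × 0.1996 mol/L = 2.918 × 10^-3 mol
n(HA) = 2.918 × 10^-3 mol (1:1 ratio)
M = m / n = 0.3910 g / 2.918 × 10^-3 mol = 134.0 g/mol

134.0 g/mol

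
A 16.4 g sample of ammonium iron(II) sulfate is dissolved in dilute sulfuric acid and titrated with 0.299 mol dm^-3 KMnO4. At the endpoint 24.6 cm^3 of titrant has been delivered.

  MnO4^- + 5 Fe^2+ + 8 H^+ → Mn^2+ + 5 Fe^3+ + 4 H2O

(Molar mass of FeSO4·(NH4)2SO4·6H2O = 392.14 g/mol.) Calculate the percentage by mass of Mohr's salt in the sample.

87.9 %

n(KMnO4) = 0.0246 L × 0.299 mol/L = 7.36 × 10^-3 mol
From the 5:1 ratio, n(FeSO4·(NH4)2SO4·6H2O) = 5/1 × 7.36 × 10^-3 = 0.0368 mol
mass of FeSO4·(NH4)2SO4·6H2O = 0.0368 × 392.14 g/mol = 14.4 g
% FeSO4·(NH4)2SO4·6H2O = 14.4 / 16.4 × 100 = 87.9 %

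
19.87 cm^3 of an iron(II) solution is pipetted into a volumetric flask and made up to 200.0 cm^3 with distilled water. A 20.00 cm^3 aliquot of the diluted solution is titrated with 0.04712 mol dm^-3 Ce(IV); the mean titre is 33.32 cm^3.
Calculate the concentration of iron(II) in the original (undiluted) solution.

0.7902 mol/L

Ce^4+ + Fe^2+ → Ce^3+ + Fe^3+
n(Ce4+) = 0.03332 × 0.04712 = 1.570 × 10^-3 mol
n(Fe2+) in the aliquot = 1.570 × 10^-3 mol (1:1 ratio)
[Fe2+]_dilute = 1.570 × 10^-3 / 0.02000 = 0.07850 mol/L
Dilution factor = 200.0 / 19.87 = 10.07
[Fe2+]_stock = 0.07850 × 10.07 = 0.7902 mol/L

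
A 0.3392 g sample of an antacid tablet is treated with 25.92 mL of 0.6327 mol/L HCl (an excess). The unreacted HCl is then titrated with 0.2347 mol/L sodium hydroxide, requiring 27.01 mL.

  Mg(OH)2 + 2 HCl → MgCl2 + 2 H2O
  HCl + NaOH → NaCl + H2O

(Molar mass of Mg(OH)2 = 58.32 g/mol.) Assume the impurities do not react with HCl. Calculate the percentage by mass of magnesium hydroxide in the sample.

n(HCl) added = 0.02592 × 0.6327 = 0.01640 mol
n(NaOH) used in back-titration = 0.02701 × 0.2347 = 6.339 × 10^-3 mol
n(HCl) left over = 6.339 × 10^-3 mol (1:1 ratio)
n(HCl) consumed by analyte = 0.01640 − 6.339 × 10^-3 = 0.01006 mol
From the 1:2 ratio, n(Mg(OH)2) = 1/2 × 0.01006 = 5.030 × 10^-3 mol
mass of Mg(OH)2 = 5.030 × 10^-3 × 58.32 = 0.2934 g
% Mg(OH)2 = 0.2934 / 0.3392 × 100 = 86.49 %

86.49 %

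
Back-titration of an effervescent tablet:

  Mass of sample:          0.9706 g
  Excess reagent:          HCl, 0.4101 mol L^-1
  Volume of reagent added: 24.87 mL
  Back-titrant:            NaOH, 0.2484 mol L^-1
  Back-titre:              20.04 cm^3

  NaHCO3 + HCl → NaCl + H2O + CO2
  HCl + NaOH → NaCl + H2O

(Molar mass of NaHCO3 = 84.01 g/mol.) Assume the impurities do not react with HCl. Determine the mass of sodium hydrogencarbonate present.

n(HCl) added = 0.02487 × 0.4101 = 0.01020 mol
n(NaOH) used in back-titration = 0.02004 × 0.2484 = 4.978 × 10^-3 mol
n(HCl) left over = 4.978 × 10^-3 mol (1:1 ratio)
n(HCl) consumed by analyte = 0.01020 − 4.978 × 10^-3 = 5.221 × 10^-3 mol
n(NaHCO3) = 5.221 × 10^-3 mol (1:1 ratio)
mass of NaHCO3 = 5.221 × 10^-3 × 84.01 = 0.4386 g

0.4386 g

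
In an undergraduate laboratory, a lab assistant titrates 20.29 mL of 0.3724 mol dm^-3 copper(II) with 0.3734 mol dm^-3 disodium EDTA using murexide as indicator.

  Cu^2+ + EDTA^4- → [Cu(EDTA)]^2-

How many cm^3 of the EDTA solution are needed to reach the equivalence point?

20.24 mL

n(Cu2+) = 0.02029 L × 0.3724 mol/L = 7.556 × 10^-3 mol
n(EDTA) = 7.556 × 10^-3 mol (1:1 stoichiometry)
V(EDTA) = 7.556 × 10^-3 mol / 0.3734 mol/L = 0.02024 L = 20.24 mL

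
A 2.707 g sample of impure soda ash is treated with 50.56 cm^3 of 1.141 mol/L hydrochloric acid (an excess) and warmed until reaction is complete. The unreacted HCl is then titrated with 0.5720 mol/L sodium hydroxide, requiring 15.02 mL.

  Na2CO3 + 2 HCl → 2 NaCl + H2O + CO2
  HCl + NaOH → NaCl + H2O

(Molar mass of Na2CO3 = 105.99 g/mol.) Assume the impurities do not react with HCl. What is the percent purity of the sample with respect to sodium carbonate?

96.12 %

n(HCl) added = 0.05056 × 1.141 = 0.05769 mol
n(NaOH) used in back-titration = 0.01502 × 0.5720 = 8.591 × 10^-3 mol
n(HCl) left over = 8.591 × 10^-3 mol (1:1 ratio)
n(HCl) consumed by analyte = 0.05769 − 8.591 × 10^-3 = 0.04910 mol
From the 1:2 ratio, n(Na2CO3) = 1/2 × 0.04910 = 0.02455 mol
mass of Na2CO3 = 0.02455 × 105.99 = 2.602 g
% Na2CO3 = 2.602 / 2.707 × 100 = 96.12 %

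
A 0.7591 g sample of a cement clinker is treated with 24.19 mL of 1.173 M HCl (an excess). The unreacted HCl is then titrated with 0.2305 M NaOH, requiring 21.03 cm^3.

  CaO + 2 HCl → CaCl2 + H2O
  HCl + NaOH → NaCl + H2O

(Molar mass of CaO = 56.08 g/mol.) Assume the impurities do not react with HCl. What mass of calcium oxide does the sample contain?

0.6597 g

n(HCl) added = 0.02419 × 1.173 = 0.02837 mol
n(NaOH) used in back-titration = 0.02103 × 0.2305 = 4.847 × 10^-3 mol
n(HCl) left over = 4.847 × 10^-3 mol (1:1 ratio)
n(HCl) consumed by analyte = 0.02837 − 4.847 × 10^-3 = 0.02353 mol
From the 1:2 ratio, n(CaO) = 1/2 × 0.02353 = 0.01176 mol
mass of CaO = 0.01176 × 56.08 = 0.6597 g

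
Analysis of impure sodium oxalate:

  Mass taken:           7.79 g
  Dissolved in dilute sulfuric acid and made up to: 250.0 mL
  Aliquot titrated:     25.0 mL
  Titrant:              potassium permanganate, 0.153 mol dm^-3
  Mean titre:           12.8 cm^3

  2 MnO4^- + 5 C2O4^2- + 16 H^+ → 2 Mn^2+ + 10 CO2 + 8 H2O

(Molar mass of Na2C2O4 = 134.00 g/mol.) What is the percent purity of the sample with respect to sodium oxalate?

84.2 %

n(KMnO4) per titration = 0.0128 × 0.153 = 1.96 × 10^-3 mol
From the 5:2 ratio, n(Na2C2O4) in each aliquot = 5/2 × 1.96 × 10^-3 = 4.90 × 10^-3 mol
n(Na2C2O4) in the whole flask = 4.90 × 10^-3 × 250.0/25.0 = 0.0490 mol
mass of Na2C2O4 = 0.0490 × 134.00 = 6.56 g
% Na2C2O4 = 6.56 / 7.79 × 100 = 84.2 %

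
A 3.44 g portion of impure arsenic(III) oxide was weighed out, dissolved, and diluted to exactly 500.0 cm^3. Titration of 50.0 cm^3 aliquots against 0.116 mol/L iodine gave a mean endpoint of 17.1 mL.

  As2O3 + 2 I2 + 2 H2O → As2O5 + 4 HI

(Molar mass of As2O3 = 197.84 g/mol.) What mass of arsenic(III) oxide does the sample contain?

1.96 g

n(I2) per titration = 0.0171 × 0.116 = 1.98 × 10^-3 mol
From the 1:2 ratio, n(As2O3) in each aliquot = 1/2 × 1.98 × 10^-3 = 9.92 × 10^-4 mol
n(As2O3) in the whole flask = 9.92 × 10^-4 × 500.0/50.0 = 9.92 × 10^-3 mol
mass of As2O3 = 9.92 × 10^-3 × 197.84 = 1.96 g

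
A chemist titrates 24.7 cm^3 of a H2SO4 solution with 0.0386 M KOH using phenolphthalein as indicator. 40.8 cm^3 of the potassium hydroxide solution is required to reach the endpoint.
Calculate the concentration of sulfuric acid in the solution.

0.0319 M

H2SO4 + 2 KOH → K2SO4 + 2 H2O
n(KOH) = 0.0408 L × 0.0386 mol/L = 1.57 × 10^-3 mol
From the 1:2 mole ratio, n(H2SO4) = 1/2 × 1.57 × 10^-3 = 7.87 × 10^-4 mol
[H2SO4] = 7.87 × 10^-4 mol / 0.0247 L = 0.0319 mol/L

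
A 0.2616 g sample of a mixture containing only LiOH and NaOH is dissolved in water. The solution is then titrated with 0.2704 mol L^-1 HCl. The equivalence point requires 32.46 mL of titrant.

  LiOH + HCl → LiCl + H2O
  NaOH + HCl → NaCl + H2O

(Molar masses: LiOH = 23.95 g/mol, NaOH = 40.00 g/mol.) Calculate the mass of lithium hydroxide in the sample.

n(HCl) = 0.03246 × 0.2704 = 8.777 × 10^-3 mol
Let x = n(LiOH), y = n(NaOH).
Titrant: 1x + 1y = 8.777 × 10^-3;  mass: 23.95x + 40.00y = 0.2616
Solving, x = 5.576 × 10^-3 mol, y = 3.202 × 10^-3 mol
mass of LiOH = 5.576 × 10^-3 × 23.95 = 0.1335 g

0.1335 g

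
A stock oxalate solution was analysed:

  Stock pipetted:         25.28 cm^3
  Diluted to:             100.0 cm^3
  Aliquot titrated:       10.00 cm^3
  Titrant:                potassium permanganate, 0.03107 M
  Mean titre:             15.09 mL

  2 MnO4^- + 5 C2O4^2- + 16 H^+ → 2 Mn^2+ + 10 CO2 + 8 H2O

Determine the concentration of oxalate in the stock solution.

0.4637 M

n(KMnO4) = 0.01509 × 0.03107 = 4.688 × 10^-4 mol
From the 5:2 ratio, n(C2O4^2-) in the aliquot = 5/2 × 4.688 × 10^-4 = 1.172 × 10^-3 mol
[C2O4^2-]_dilute = 1.172 × 10^-3 / 0.01000 = 0.1172 mol/L
Dilution factor = 100.0 / 25.28 = 3.956
[C2O4^2-]_stock = 0.1172 × 3.956 = 0.4637 mol/L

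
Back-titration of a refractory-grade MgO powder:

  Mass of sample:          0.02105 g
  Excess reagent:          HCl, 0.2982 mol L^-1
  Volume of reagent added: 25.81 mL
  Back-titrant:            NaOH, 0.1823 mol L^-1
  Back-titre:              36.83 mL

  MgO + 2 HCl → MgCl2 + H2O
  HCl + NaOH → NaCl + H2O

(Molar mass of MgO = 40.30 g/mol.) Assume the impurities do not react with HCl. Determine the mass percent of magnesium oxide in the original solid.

n(HCl) added = 0.02581 × 0.2982 = 7.697 × 10^-3 mol
n(NaOH) used in back-titration = 0.03683 × 0.1823 = 6.714 × 10^-3 mol
n(HCl) left over = 6.714 × 10^-3 mol (1:1 ratio)
n(HCl) consumed by analyte = 7.697 × 10^-3 − 6.714 × 10^-3 = 9.824 × 10^-4 mol
From the 1:2 ratio, n(MgO) = 1/2 × 9.824 × 10^-4 = 4.912 × 10^-4 mol
mass of MgO = 4.912 × 10^-4 × 40.30 = 0.01980 g
% MgO = 0.01980 / 0.02105 × 100 = 94.04 %

94.04 %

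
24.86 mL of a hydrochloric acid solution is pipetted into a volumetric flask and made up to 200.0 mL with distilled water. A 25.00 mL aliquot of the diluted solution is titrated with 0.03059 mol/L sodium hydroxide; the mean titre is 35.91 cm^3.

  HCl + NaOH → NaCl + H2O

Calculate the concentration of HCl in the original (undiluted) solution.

n(NaOH) = 0.03591 × 0.03059 = 1.098 × 10^-3 mol
n(HCl) in the aliquot = 1.098 × 10^-3 mol (1:1 ratio)
[HCl]_dilute = 1.098 × 10^-3 / 0.02500 = 0.04394 mol/L
Dilution factor = 200.0 / 24.86 = 8.045
[HCl]_stock = 0.04394 × 8.045 = 0.3535 mol/L

0.3535 mol/L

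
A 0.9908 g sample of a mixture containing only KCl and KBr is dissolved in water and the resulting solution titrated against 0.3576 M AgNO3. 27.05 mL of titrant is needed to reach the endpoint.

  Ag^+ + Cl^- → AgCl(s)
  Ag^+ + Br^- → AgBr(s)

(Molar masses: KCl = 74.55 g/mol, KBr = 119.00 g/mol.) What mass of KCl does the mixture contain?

0.2688 g

n(AgNO3) = 0.02705 × 0.3576 = 9.673 × 10^-3 mol
Let x = n(KCl), y = n(KBr).
Titrant: 1x + 1y = 9.673 × 10^-3;  mass: 74.55x + 119.00y = 0.9908
Solving, x = 3.606 × 10^-3 mol, y = 6.067 × 10^-3 mol
mass of KCl = 3.606 × 10^-3 × 74.55 = 0.2688 g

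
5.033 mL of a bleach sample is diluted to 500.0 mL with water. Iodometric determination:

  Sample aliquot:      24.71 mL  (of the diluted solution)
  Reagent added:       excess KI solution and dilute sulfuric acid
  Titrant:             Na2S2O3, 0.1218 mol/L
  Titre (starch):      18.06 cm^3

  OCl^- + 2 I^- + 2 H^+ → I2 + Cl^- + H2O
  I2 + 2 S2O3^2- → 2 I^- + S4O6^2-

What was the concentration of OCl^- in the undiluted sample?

4.422 mol/L

n(S2O3^2-) = 0.01806 × 0.1218 = 2.200 × 10^-3 mol
n(I2) = n(S2O3^2-)/2 = 1.100 × 10^-3 mol
n(OCl^-) in the aliquot = 1.100 × 10^-3 mol (1:1 ratio)
[OCl^-]_dilute = 1.100 × 10^-3 / 0.02471 = 0.04451 mol/L
[OCl^-]_original = 0.04451 × 500.0/5.033 = 4.422 mol/L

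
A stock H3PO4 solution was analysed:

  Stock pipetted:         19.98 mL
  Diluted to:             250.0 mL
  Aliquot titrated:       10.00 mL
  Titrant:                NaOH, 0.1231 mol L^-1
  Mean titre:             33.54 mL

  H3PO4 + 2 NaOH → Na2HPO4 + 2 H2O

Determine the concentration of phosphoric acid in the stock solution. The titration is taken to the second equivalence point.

n(NaOH) = 0.03354 × 0.1231 = 4.129 × 10^-3 mol
From the 1:2 ratio, n(H3PO4) in the aliquot = 1/2 × 4.129 × 10^-3 = 2.064 × 10^-3 mol
[H3PO4]_dilute = 2.064 × 10^-3 / 0.01000 = 0.2064 mol/L
Dilution factor = 250.0 / 19.98 = 12.51
[H3PO4]_stock = 0.2064 × 12.51 = 2.583 mol/L

2.583 mol/L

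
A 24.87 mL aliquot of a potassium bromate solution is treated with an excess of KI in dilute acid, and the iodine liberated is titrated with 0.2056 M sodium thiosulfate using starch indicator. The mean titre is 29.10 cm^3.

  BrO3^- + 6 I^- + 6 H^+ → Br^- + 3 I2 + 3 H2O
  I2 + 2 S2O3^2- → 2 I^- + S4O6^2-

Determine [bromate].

0.04009 M

n(S2O3^2-) = 0.02910 × 0.2056 = 5.983 × 10^-3 mol
n(I2) = n(S2O3^2-)/2 = 2.991 × 10^-3 mol
From the 1:3 ratio, n(BrO3^-) in the aliquot = 1/3 × 2.991 × 10^-3 = 9.972 × 10^-4 mol
[BrO3^-] = 9.972 × 10^-4 / 0.02487 = 0.04009 mol/L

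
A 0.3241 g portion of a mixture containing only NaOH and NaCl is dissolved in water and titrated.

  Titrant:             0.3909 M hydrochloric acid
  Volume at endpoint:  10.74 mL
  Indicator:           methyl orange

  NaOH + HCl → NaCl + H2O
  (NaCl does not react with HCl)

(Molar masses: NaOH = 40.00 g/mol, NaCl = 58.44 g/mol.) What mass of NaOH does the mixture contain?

0.1679 g

n(HCl) = 0.01074 × 0.3909 = 4.198 × 10^-3 mol
Let x = n(NaOH), y = n(NaCl).
Titrant: 1x = 4.198 × 10^-3;  mass: 40.00x + 58.44y = 0.3241
Solving, x = 4.198 × 10^-3 mol, y = 2.672 × 10^-3 mol
mass of NaOH = 4.198 × 10^-3 × 40.00 = 0.1679 g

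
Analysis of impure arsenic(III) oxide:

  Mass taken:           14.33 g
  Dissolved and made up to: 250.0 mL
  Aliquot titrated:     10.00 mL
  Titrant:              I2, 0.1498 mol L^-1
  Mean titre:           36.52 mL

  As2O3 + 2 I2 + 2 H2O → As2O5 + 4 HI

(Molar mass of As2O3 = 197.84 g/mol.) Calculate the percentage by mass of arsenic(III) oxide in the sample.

94.41 %

n(I2) per titration = 0.03652 × 0.1498 = 5.471 × 10^-3 mol
From the 1:2 ratio, n(As2O3) in each aliquot = 1/2 × 5.471 × 10^-3 = 2.735 × 10^-3 mol
n(As2O3) in the whole flask = 2.735 × 10^-3 × 250.0/10.00 = 0.06838 mol
mass of As2O3 = 0.06838 × 197.84 = 13.53 g
% As2O3 = 13.53 / 14.33 × 100 = 94.41 %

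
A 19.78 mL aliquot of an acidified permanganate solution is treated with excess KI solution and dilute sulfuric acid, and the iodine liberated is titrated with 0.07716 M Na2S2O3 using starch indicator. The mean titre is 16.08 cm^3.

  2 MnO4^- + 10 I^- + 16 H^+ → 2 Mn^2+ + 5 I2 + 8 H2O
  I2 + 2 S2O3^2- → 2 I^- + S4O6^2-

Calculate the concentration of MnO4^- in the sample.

n(S2O3^2-) = 0.01608 × 0.07716 = 1.241 × 10^-3 mol
n(I2) = n(S2O3^2-)/2 = 6.204 × 10^-4 mol
From the 2:5 ratio, n(MnO4^-) in the aliquot = 2/5 × 6.204 × 10^-4 = 2.481 × 10^-4 mol
[MnO4^-] = 2.481 × 10^-4 / 0.01978 = 0.01255 mol/L

0.01255 M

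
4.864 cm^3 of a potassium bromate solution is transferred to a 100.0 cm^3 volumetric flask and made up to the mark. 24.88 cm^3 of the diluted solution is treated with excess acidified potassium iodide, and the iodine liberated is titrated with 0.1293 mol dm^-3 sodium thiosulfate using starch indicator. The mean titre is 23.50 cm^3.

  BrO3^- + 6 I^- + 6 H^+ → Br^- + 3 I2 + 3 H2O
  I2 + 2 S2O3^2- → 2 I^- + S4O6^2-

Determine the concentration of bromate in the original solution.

n(S2O3^2-) = 0.02350 × 0.1293 = 3.039 × 10^-3 mol
n(I2) = n(S2O3^2-)/2 = 1.519 × 10^-3 mol
From the 1:3 ratio, n(BrO3^-) in the aliquot = 1/3 × 1.519 × 10^-3 = 5.064 × 10^-4 mol
[BrO3^-]_dilute = 5.064 × 10^-4 / 0.02488 = 0.02035 mol/L
[BrO3^-]_original = 0.02035 × 100.0/4.864 = 0.4185 mol/L

0.4185 mol/L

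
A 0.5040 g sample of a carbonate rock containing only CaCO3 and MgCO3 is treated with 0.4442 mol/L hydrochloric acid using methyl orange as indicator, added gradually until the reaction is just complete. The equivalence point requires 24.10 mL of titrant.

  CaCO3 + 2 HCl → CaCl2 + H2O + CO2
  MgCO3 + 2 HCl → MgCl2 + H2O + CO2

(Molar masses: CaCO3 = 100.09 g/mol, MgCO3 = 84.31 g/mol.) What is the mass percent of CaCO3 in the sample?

n(HCl) = 0.02410 × 0.4442 = 0.01071 mol
Let x = n(CaCO3), y = n(MgCO3).
Titrant: 2x + 2y = 0.01071;  mass: 100.09x + 84.31y = 0.5040
Solving, x = 3.341 × 10^-3 mol, y = 2.012 × 10^-3 mol
mass of CaCO3 = 3.341 × 10^-3 × 100.09 = 0.3344 g
% CaCO3 = 0.3344 / 0.5040 × 100 = 66.35 %

66.35 %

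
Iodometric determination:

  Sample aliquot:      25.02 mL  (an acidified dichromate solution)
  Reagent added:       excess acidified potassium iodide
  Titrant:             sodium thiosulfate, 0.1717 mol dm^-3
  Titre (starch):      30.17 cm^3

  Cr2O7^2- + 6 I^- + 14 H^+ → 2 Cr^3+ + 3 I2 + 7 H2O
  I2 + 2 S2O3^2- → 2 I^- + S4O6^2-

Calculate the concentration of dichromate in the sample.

0.03451 mol/L

n(S2O3^2-) = 0.03017 × 0.1717 = 5.180 × 10^-3 mol
n(I2) = n(S2O3^2-)/2 = 2.590 × 10^-3 mol
From the 1:3 ratio, n(Cr2O7^2-) in the aliquot = 1/3 × 2.590 × 10^-3 = 8.634 × 10^-4 mol
[Cr2O7^2-] = 8.634 × 10^-4 / 0.02502 = 0.03451 mol/L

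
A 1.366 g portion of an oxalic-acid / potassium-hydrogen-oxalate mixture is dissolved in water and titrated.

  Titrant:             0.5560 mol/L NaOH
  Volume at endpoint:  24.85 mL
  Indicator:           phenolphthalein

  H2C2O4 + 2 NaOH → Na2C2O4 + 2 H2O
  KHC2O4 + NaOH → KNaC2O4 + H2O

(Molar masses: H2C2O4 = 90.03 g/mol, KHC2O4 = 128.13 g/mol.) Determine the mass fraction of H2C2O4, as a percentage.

16.03 %

n(NaOH) = 0.02485 × 0.5560 = 0.01382 mol
Let x = n(H2C2O4), y = n(KHC2O4).
Titrant: 2x + 1y = 0.01382;  mass: 90.03x + 128.13y = 1.366
Solving, x = 2.432 × 10^-3 mol, y = 8.952 × 10^-3 mol
mass of H2C2O4 = 2.432 × 10^-3 × 90.03 = 0.2190 g
% H2C2O4 = 0.2190 / 1.366 × 100 = 16.03 %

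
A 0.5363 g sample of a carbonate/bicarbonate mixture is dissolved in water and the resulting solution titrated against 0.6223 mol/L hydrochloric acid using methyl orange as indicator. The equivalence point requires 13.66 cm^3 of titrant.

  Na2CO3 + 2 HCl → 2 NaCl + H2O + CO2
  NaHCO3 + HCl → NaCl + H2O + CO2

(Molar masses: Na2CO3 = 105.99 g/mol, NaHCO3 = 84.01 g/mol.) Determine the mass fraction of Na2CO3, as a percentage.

n(HCl) = 0.01366 × 0.6223 = 8.501 × 10^-3 mol
Let x = n(Na2CO3), y = n(NaHCO3).
Titrant: 2x + 1y = 8.501 × 10^-3;  mass: 105.99x + 84.01y = 0.5363
Solving, x = 2.867 × 10^-3 mol, y = 2.767 × 10^-3 mol
mass of Na2CO3 = 2.867 × 10^-3 × 105.99 = 0.3039 g
% Na2CO3 = 0.3039 / 0.5363 × 100 = 56.66 %

56.66 %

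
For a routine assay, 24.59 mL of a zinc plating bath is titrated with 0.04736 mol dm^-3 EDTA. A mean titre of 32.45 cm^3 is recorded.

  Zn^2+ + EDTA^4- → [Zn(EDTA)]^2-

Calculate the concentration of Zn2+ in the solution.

0.06250 mol/L

n(EDTA) = 0.03245 L × 0.04736 mol/L = 1.537 × 10^-3 mol
n(Zn2+) = 1.537 × 10^-3 mol (1:1 mole ratio)
[Zn2+] = 1.537 × 10^-3 mol / 0.02459 L = 0.06250 mol/L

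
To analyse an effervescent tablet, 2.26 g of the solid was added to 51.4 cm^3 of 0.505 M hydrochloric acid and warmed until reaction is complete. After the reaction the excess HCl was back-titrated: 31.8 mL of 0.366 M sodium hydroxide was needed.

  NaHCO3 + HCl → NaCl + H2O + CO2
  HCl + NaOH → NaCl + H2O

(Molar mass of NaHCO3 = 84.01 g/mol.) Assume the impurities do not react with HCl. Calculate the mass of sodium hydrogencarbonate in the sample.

n(HCl) added = 0.0514 × 0.505 = 0.0260 mol
n(NaOH) used in back-titration = 0.0318 × 0.366 = 0.0116 mol
n(HCl) left over = 0.0116 mol (1:1 ratio)
n(HCl) consumed by analyte = 0.0260 − 0.0116 = 0.0143 mol
n(NaHCO3) = 0.0143 mol (1:1 ratio)
mass of NaHCO3 = 0.0143 × 84.01 = 1.20 g

1.20 g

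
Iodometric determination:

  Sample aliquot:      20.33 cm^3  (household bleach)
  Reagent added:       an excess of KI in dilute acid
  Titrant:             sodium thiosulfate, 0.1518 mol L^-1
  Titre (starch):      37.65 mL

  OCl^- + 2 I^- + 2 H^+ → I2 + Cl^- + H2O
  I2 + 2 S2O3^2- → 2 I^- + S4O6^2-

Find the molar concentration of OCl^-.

0.1406 mol/L

n(S2O3^2-) = 0.03765 × 0.1518 = 5.715 × 10^-3 mol
n(I2) = n(S2O3^2-)/2 = 2.858 × 10^-3 mol
n(OCl^-) in the aliquot = 2.858 × 10^-3 mol (1:1 ratio)
[OCl^-] = 2.858 × 10^-3 / 0.02033 = 0.1406 mol/L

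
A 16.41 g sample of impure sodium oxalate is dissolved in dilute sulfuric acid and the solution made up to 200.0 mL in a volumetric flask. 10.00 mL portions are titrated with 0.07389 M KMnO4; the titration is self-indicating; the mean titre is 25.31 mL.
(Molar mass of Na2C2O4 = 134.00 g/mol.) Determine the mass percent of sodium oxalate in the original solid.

2 MnO4^- + 5 C2O4^2- + 16 H^+ → 2 Mn^2+ + 10 CO2 + 8 H2O
n(KMnO4) per titration = 0.02531 × 0.07389 = 1.870 × 10^-3 mol
From the 5:2 ratio, n(Na2C2O4) in each aliquot = 5/2 × 1.870 × 10^-3 = 4.675 × 10^-3 mol
n(Na2C2O4) in the whole flask = 4.675 × 10^-3 × 200.0/10.00 = 0.09351 mol
mass of Na2C2O4 = 0.09351 × 134.00 = 12.53 g
% Na2C2O4 = 12.53 / 16.41 × 100 = 76.36 %

76.36 %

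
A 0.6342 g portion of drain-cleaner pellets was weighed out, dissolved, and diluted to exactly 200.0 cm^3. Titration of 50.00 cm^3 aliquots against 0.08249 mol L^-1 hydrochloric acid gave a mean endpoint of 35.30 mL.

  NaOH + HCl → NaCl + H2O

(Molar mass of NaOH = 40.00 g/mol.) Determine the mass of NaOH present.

0.4659 g

n(HCl) per titration = 0.03530 × 0.08249 = 2.912 × 10^-3 mol
n(NaOH) in each aliquot = 2.912 × 10^-3 mol (1:1 ratio)
n(NaOH) in the whole flask = 2.912 × 10^-3 × 200.0/50.00 = 0.01165 mol
mass of NaOH = 0.01165 × 40.00 = 0.4659 g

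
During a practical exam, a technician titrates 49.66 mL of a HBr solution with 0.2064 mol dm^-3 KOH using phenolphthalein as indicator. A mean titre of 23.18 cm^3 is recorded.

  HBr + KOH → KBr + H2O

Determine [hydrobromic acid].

n(KOH) = 0.02318 L × 0.2064 mol/L = 4.784 × 10^-3 mol
n(HBr) = 4.784 × 10^-3 mol (1:1 mole ratio)
[HBr] = 4.784 × 10^-3 mol / 0.04966 L = 0.09634 mol/L

0.09634 mol/L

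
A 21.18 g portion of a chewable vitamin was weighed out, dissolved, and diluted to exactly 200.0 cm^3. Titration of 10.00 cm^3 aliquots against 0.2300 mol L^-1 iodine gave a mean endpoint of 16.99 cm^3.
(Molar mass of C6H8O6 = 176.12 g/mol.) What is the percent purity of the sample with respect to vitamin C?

C6H8O6 + I2 → C6H6O6 + 2 HI
n(I2) per titration = 0.01699 × 0.2300 = 3.908 × 10^-3 mol
n(C6H8O6) in each aliquot = 3.908 × 10^-3 mol (1:1 ratio)
n(C6H8O6) in the whole flask = 3.908 × 10^-3 × 200.0/10.00 = 0.07815 mol
mass of C6H8O6 = 0.07815 × 176.12 = 13.76 g
% C6H8O6 = 13.76 / 21.18 × 100 = 64.99 %

64.99 %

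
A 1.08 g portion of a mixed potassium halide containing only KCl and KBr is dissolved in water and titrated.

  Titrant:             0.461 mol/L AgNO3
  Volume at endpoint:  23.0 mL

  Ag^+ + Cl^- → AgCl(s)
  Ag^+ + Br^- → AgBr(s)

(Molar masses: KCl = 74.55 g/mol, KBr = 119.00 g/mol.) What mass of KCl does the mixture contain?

n(AgNO3) = 0.0230 × 0.461 = 0.0106 mol
Let x = n(KCl), y = n(KBr).
Titrant: 1x + 1y = 0.0106;  mass: 74.55x + 119.00y = 1.08
Solving, x = 4.09 × 10^-3 mol, y = 6.51 × 10^-3 mol
mass of KCl = 4.09 × 10^-3 × 74.55 = 0.305 g

0.305 g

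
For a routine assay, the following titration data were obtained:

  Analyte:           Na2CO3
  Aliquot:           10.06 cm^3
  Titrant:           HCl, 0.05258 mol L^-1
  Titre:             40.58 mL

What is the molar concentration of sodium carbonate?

0.1060 mol/L

Na2CO3 + 2 HCl → 2 NaCl + H2O + CO2
n(HCl) = 0.04058 L × 0.05258 mol/L = 2.134 × 10^-3 mol
From the 1:2 mole ratio, n(Na2CO3) = 1/2 × 2.134 × 10^-3 = 1.067 × 10^-3 mol
[Na2CO3] = 1.067 × 10^-3 mol / 0.01006 L = 0.1060 mol/L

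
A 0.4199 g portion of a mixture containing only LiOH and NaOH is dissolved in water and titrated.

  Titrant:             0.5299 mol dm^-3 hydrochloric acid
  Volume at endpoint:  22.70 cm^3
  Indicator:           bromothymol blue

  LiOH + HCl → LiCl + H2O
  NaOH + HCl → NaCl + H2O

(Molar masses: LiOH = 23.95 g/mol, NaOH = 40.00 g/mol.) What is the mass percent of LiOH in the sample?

21.77 %

n(HCl) = 0.02270 × 0.5299 = 0.01203 mol
Let x = n(LiOH), y = n(NaOH).
Titrant: 1x + 1y = 0.01203;  mass: 23.95x + 40.00y = 0.4199
Solving, x = 3.816 × 10^-3 mol, y = 8.213 × 10^-3 mol
mass of LiOH = 3.816 × 10^-3 × 23.95 = 0.09140 g
% LiOH = 0.09140 / 0.4199 × 100 = 21.77 %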